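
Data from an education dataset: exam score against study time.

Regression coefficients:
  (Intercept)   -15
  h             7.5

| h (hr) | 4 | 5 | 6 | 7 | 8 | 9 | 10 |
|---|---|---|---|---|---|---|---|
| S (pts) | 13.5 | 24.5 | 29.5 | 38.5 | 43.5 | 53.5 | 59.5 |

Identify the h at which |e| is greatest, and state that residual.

h = 5, e = 2

h=4: ŷ = -15 + 7.5·4 = 15; e = 13.5 − 15 = -1.5
h=5: ŷ = -15 + 7.5·5 = 22.5; e = 24.5 − 22.5 = 2
h=6: ŷ = -15 + 7.5·6 = 30; e = 29.5 − 30 = -0.5
h=7: ŷ = -15 + 7.5·7 = 37.5; e = 38.5 − 37.5 = 1
h=8: ŷ = -15 + 7.5·8 = 45; e = 43.5 − 45 = -1.5
h=9: ŷ = -15 + 7.5·9 = 52.5; e = 53.5 − 52.5 = 1
h=10: ŷ = -15 + 7.5·10 = 60; e = 59.5 − 60 = -0.5
Largest |e| is 2 at h = 5, residual 2.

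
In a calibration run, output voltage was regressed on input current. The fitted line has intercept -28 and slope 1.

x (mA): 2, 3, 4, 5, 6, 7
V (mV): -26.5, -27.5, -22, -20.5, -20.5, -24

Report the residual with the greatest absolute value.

r = -3

x=2: V̂ = -28 + 2 = -26; r = -26.5 − (-26) = -0.5
x=3: V̂ = -28 + 3 = -25; r = -27.5 − (-25) = -2.5
x=4: V̂ = -28 + 4 = -24; r = -22 − (-24) = 2
x=5: V̂ = -28 + 5 = -23; r = -20.5 − (-23) = 2.5
x=6: V̂ = -28 + 6 = -22; r = -20.5 − (-22) = 1.5
x=7: V̂ = -28 + 7 = -21; r = -24 − (-21) = -3
Largest |r| is 3 at x = 7, residual -3.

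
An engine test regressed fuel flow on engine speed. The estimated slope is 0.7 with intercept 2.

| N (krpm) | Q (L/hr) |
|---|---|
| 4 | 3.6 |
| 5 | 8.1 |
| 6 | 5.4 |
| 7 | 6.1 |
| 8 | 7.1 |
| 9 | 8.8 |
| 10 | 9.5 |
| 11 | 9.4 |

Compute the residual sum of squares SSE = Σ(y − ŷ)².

N=4: ŷ = 2 + 0.7·4 = 4.8; r = 3.6 − 4.8 = -1.2
N=5: ŷ = 2 + 0.7·5 = 5.5; r = 8.1 − 5.5 = 2.6
N=6: ŷ = 2 + 0.7·6 = 6.2; r = 5.4 − 6.2 = -0.8
N=7: ŷ = 2 + 0.7·7 = 6.9; r = 6.1 − 6.9 = -0.8
N=8: ŷ = 2 + 0.7·8 = 7.6; r = 7.1 − 7.6 = -0.5
N=9: ŷ = 2 + 0.7·9 = 8.3; r = 8.8 − 8.3 = 0.5
N=10: ŷ = 2 + 0.7·10 = 9; r = 9.5 − 9 = 0.5
N=11: ŷ = 2 + 0.7·11 = 9.7; r = 9.4 − 9.7 = -0.3
SSE = 1.44 + 6.76 + 0.64 + 0.64 + 0.25 + 0.25 + 0.25 + 0.09 = 10.32

SSE = 10.32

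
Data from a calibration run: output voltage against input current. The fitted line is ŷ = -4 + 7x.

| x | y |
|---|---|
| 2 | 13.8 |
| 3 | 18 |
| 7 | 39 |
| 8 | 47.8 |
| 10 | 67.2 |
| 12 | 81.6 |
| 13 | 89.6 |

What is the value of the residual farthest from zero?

x=2: ŷ = -4 + 7·2 = 10; e = 13.8 − 10 = 3.8
x=3: ŷ = -4 + 7·3 = 17; e = 18 − 17 = 1
x=7: ŷ = -4 + 7·7 = 45; e = 39 − 45 = -6
x=8: ŷ = -4 + 7·8 = 52; e = 47.8 − 52 = -4.2
x=10: ŷ = -4 + 7·10 = 66; e = 67.2 − 66 = 1.2
x=12: ŷ = -4 + 7·12 = 80; e = 81.6 − 80 = 1.6
x=13: ŷ = -4 + 7·13 = 87; e = 89.6 − 87 = 2.6
Largest |e| is 6 at x = 7, residual -6.

e = -6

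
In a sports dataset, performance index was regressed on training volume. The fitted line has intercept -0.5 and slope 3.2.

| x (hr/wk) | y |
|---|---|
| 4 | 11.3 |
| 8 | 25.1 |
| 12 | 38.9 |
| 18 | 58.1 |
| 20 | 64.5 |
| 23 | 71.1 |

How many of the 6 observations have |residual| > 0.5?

x=4: ŷ = -0.5 + 3.2·4 = 12.3; e = 11.3 − 12.3 = -1
x=8: ŷ = -0.5 + 3.2·8 = 25.1; e = 25.1 − 25.1 = 0
x=12: ŷ = -0.5 + 3.2·12 = 37.9; e = 38.9 − 37.9 = 1
x=18: ŷ = -0.5 + 3.2·18 = 57.1; e = 58.1 − 57.1 = 1
x=20: ŷ = -0.5 + 3.2·20 = 63.5; e = 64.5 − 63.5 = 1
x=23: ŷ = -0.5 + 3.2·23 = 73.1; e = 71.1 − 73.1 = -2
|e| > 0.5: x=4 (|e|=1), x=12 (|e|=1), x=18 (|e|=1), x=20 (|e|=1), x=23 (|e|=2) → 5

5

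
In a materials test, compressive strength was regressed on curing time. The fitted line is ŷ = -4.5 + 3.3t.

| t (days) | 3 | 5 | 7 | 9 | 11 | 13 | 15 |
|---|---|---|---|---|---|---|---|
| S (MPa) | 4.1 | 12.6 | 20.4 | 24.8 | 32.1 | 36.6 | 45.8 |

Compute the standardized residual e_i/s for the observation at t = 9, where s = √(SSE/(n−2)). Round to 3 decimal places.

-0.291

t=3: ŷ = -4.5 + 3.3·3 = 5.4; e = 4.1 − 5.4 = -1.3
t=5: ŷ = -4.5 + 3.3·5 = 12; e = 12.6 − 12 = 0.6
t=7: ŷ = -4.5 + 3.3·7 = 18.6; e = 20.4 − 18.6 = 1.8
t=9: ŷ = -4.5 + 3.3·9 = 25.2; e = 24.8 − 25.2 = -0.4
t=11: ŷ = -4.5 + 3.3·11 = 31.8; e = 32.1 − 31.8 = 0.3
t=13: ŷ = -4.5 + 3.3·13 = 38.4; e = 36.6 − 38.4 = -1.8
t=15: ŷ = -4.5 + 3.3·15 = 45; e = 45.8 − 45 = 0.8
SSE = 1.69 + 0.36 + 3.24 + 0.16 + 0.09 + 3.24 + 0.64 = 9.42
s = √(9.42/5) = 1.37259
e/s = -0.4 / 1.37259 = -0.291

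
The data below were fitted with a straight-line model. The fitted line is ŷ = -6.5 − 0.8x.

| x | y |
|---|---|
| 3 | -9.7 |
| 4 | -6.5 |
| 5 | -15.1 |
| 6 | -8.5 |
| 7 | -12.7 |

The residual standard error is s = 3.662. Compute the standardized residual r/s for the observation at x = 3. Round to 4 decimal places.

ŷ = -6.5 − 0.8·3 = -8.9
r = -9.7 − (-8.9) = -0.8
r/s = -0.8 / 3.662 = -0.2185

-0.2185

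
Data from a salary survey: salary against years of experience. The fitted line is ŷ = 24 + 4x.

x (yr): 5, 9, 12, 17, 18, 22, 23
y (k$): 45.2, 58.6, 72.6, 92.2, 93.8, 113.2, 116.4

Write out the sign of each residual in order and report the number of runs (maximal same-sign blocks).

x=5: ŷ = 24 + 4·5 = 44; r = 45.2 − 44 = 1.2
x=9: ŷ = 24 + 4·9 = 60; r = 58.6 − 60 = -1.4
x=12: ŷ = 24 + 4·12 = 72; r = 72.6 − 72 = 0.6
x=17: ŷ = 24 + 4·17 = 92; r = 92.2 − 92 = 0.2
x=18: ŷ = 24 + 4·18 = 96; r = 93.8 − 96 = -2.2
x=22: ŷ = 24 + 4·22 = 112; r = 113.2 − 112 = 1.2
x=23: ŷ = 24 + 4·23 = 116; r = 116.4 − 116 = 0.4
Signs: + − + + − + +
Runs: +×1, −×1, +×2, −×1, +×2 → 5

5 runs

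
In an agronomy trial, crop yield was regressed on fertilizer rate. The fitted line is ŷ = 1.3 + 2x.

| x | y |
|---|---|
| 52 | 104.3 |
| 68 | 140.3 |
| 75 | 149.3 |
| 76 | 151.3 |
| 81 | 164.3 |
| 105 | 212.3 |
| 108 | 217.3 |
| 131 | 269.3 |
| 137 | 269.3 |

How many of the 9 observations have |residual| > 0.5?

8

x=52: ŷ = 1.3 + 2·52 = 105.3; e = 104.3 − 105.3 = -1
x=68: ŷ = 1.3 + 2·68 = 137.3; e = 140.3 − 137.3 = 3
x=75: ŷ = 1.3 + 2·75 = 151.3; e = 149.3 − 151.3 = -2
x=76: ŷ = 1.3 + 2·76 = 153.3; e = 151.3 − 153.3 = -2
x=81: ŷ = 1.3 + 2·81 = 163.3; e = 164.3 − 163.3 = 1
x=105: ŷ = 1.3 + 2·105 = 211.3; e = 212.3 − 211.3 = 1
x=108: ŷ = 1.3 + 2·108 = 217.3; e = 217.3 − 217.3 = 0
x=131: ŷ = 1.3 + 2·131 = 263.3; e = 269.3 − 263.3 = 6
x=137: ŷ = 1.3 + 2·137 = 275.3; e = 269.3 − 275.3 = -6
|e| > 0.5: x=52 (|e|=1), x=68 (|e|=3), x=75 (|e|=2), x=76 (|e|=2), x=81 (|e|=1), x=105 (|e|=1), x=131 (|e|=6), x=137 (|e|=6) → 8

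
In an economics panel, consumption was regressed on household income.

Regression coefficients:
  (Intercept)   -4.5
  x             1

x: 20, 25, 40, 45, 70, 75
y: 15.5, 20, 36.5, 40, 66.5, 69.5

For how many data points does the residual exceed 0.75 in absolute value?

3

x=20: ŷ = -4.5 + 20 = 15.5; r = 15.5 − 15.5 = 0
x=25: ŷ = -4.5 + 25 = 20.5; r = 20 − 20.5 = -0.5
x=40: ŷ = -4.5 + 40 = 35.5; r = 36.5 − 35.5 = 1
x=45: ŷ = -4.5 + 45 = 40.5; r = 40 − 40.5 = -0.5
x=70: ŷ = -4.5 + 70 = 65.5; r = 66.5 − 65.5 = 1
x=75: ŷ = -4.5 + 75 = 70.5; r = 69.5 − 70.5 = -1
|r| > 0.75: x=40 (|r|=1), x=70 (|r|=1), x=75 (|r|=1) → 3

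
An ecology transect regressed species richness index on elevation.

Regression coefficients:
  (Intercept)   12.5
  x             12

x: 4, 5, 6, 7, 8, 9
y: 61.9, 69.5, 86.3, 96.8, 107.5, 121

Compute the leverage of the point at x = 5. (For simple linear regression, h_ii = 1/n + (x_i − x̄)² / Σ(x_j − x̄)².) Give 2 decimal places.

x̄ = (4 + 5 + 6 + 7 + 8 + 9)/6 = 6.5
Σ(x − x̄)² = 6.25 + 2.25 + 0.25 + 0.25 + 2.25 + 6.25 = 17.5
h = 1/6 + (-1.5)²/17.5 = 0.166667 + 0.128571 = 0.30

h = 0.30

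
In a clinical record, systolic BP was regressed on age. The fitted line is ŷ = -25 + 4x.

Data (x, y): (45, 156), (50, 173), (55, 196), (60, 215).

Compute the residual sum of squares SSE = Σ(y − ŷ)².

SSE = 6

x=45: ŷ = -25 + 4·45 = 155; e = 156 − 155 = 1
x=50: ŷ = -25 + 4·50 = 175; e = 173 − 175 = -2
x=55: ŷ = -25 + 4·55 = 195; e = 196 − 195 = 1
x=60: ŷ = -25 + 4·60 = 215; e = 215 − 215 = 0
SSE = 1 + 4 + 1 + 0 = 6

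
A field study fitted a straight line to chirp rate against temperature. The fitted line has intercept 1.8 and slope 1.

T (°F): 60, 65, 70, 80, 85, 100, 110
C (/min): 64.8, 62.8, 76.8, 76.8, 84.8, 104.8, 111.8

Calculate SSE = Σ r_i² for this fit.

T=60: ŷ = 1.8 + 60 = 61.8; r = 64.8 − 61.8 = 3
T=65: ŷ = 1.8 + 65 = 66.8; r = 62.8 − 66.8 = -4
T=70: ŷ = 1.8 + 70 = 71.8; r = 76.8 − 71.8 = 5
T=80: ŷ = 1.8 + 80 = 81.8; r = 76.8 − 81.8 = -5
T=85: ŷ = 1.8 + 85 = 86.8; r = 84.8 − 86.8 = -2
T=100: ŷ = 1.8 + 100 = 101.8; r = 104.8 − 101.8 = 3
T=110: ŷ = 1.8 + 110 = 111.8; r = 111.8 − 111.8 = 0
SSE = 9 + 16 + 25 + 25 + 4 + 9 + 0 = 88

SSE = 88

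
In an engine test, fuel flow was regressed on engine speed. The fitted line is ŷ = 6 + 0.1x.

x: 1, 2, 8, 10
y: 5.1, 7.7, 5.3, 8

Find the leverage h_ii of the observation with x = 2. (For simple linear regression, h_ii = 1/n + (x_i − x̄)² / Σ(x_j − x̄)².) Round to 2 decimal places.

h = 0.43

x̄ = (1 + 2 + 8 + 10)/4 = 5.25
Σ(x − x̄)² = 18.0625 + 10.5625 + 7.5625 + 22.5625 = 58.75
h = 1/4 + (-3.25)²/58.75 = 0.25 + 0.179787 = 0.43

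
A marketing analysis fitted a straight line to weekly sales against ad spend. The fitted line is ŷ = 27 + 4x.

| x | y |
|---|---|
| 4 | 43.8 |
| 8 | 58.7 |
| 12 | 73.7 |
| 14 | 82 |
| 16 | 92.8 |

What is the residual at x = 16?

e = 1.8

ŷ = 27 + 4·16 = 91
e = 92.8 − 91 = 1.8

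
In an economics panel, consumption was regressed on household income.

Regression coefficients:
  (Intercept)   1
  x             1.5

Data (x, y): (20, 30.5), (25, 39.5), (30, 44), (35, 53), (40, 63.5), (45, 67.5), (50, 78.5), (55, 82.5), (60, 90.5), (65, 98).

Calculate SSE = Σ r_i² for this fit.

SSE = 20.5

x=20: ŷ = 1 + 1.5·20 = 31; r = 30.5 − 31 = -0.5
x=25: ŷ = 1 + 1.5·25 = 38.5; r = 39.5 − 38.5 = 1
x=30: ŷ = 1 + 1.5·30 = 46; r = 44 − 46 = -2
x=35: ŷ = 1 + 1.5·35 = 53.5; r = 53 − 53.5 = -0.5
x=40: ŷ = 1 + 1.5·40 = 61; r = 63.5 − 61 = 2.5
x=45: ŷ = 1 + 1.5·45 = 68.5; r = 67.5 − 68.5 = -1
x=50: ŷ = 1 + 1.5·50 = 76; r = 78.5 − 76 = 2.5
x=55: ŷ = 1 + 1.5·55 = 83.5; r = 82.5 − 83.5 = -1
x=60: ŷ = 1 + 1.5·60 = 91; r = 90.5 − 91 = -0.5
x=65: ŷ = 1 + 1.5·65 = 98.5; r = 98 − 98.5 = -0.5
SSE = 0.25 + 1 + 4 + 0.25 + 6.25 + 1 + 6.25 + 1 + 0.25 + 0.25 = 20.5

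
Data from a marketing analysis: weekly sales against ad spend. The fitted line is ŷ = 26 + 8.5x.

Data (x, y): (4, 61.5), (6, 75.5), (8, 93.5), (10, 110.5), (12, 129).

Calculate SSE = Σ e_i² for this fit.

x=4: ŷ = 26 + 8.5·4 = 60; e = 61.5 − 60 = 1.5
x=6: ŷ = 26 + 8.5·6 = 77; e = 75.5 − 77 = -1.5
x=8: ŷ = 26 + 8.5·8 = 94; e = 93.5 − 94 = -0.5
x=10: ŷ = 26 + 8.5·10 = 111; e = 110.5 − 111 = -0.5
x=12: ŷ = 26 + 8.5·12 = 128; e = 129 − 128 = 1
SSE = 2.25 + 2.25 + 0.25 + 0.25 + 1 = 6

SSE = 6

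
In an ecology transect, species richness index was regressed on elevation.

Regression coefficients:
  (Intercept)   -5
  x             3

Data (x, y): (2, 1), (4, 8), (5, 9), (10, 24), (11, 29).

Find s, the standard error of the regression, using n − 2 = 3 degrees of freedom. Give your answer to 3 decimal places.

x=2: ŷ = -5 + 3·2 = 1; r = 1 − 1 = 0
x=4: ŷ = -5 + 3·4 = 7; r = 8 − 7 = 1
x=5: ŷ = -5 + 3·5 = 10; r = 9 − 10 = -1
x=10: ŷ = -5 + 3·10 = 25; r = 24 − 25 = -1
x=11: ŷ = -5 + 3·11 = 28; r = 29 − 28 = 1
SSE = 0 + 1 + 1 + 1 + 1 = 4
s = √(4/3) = √1.33333 ≈ 1.155

s = 1.155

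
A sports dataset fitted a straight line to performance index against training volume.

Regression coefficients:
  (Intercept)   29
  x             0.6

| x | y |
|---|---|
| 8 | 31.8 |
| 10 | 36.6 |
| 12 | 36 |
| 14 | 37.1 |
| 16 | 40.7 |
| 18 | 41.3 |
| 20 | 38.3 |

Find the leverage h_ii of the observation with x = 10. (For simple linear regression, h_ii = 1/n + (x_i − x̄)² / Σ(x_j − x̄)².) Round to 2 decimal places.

h = 0.29

x̄ = (8 + 10 + 12 + 14 + 16 + 18 + 20)/7 = 14
Σ(x − x̄)² = 36 + 16 + 4 + 0 + 4 + 16 + 36 = 112
h = 1/7 + (-4)²/112 = 0.142857 + 0.142857 = 0.29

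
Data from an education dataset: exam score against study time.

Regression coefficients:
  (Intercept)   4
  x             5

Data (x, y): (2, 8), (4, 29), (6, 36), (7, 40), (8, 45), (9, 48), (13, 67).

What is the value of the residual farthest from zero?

e = -6

x=2: ŷ = 4 + 5·2 = 14; e = 8 − 14 = -6
x=4: ŷ = 4 + 5·4 = 24; e = 29 − 24 = 5
x=6: ŷ = 4 + 5·6 = 34; e = 36 − 34 = 2
x=7: ŷ = 4 + 5·7 = 39; e = 40 − 39 = 1
x=8: ŷ = 4 + 5·8 = 44; e = 45 − 44 = 1
x=9: ŷ = 4 + 5·9 = 49; e = 48 − 49 = -1
x=13: ŷ = 4 + 5·13 = 69; e = 67 − 69 = -2
Largest |e| is 6 at x = 2, residual -6.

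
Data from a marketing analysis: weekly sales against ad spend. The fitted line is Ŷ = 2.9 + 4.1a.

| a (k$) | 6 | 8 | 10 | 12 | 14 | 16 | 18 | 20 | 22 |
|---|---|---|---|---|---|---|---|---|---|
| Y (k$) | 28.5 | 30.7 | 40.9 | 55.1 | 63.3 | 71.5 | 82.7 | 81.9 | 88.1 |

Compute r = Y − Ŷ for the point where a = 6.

r = 1

Ŷ = 2.9 + 4.1·6 = 27.5
r = 28.5 − 27.5 = 1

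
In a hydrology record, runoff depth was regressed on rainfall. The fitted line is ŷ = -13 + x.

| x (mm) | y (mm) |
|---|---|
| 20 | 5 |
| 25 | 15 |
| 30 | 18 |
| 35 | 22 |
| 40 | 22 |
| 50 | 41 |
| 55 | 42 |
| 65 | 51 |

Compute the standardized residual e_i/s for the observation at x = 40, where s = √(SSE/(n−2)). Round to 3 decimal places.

x=20: ŷ = -13 + 20 = 7; e = 5 − 7 = -2
x=25: ŷ = -13 + 25 = 12; e = 15 − 12 = 3
x=30: ŷ = -13 + 30 = 17; e = 18 − 17 = 1
x=35: ŷ = -13 + 35 = 22; e = 22 − 22 = 0
x=40: ŷ = -13 + 40 = 27; e = 22 − 27 = -5
x=50: ŷ = -13 + 50 = 37; e = 41 − 37 = 4
x=55: ŷ = -13 + 55 = 42; e = 42 − 42 = 0
x=65: ŷ = -13 + 65 = 52; e = 51 − 52 = -1
SSE = 4 + 9 + 1 + 0 + 25 + 16 + 0 + 1 = 56
s = √(56/6) = 3.05505
e/s = -5 / 3.05505 = -1.637

-1.637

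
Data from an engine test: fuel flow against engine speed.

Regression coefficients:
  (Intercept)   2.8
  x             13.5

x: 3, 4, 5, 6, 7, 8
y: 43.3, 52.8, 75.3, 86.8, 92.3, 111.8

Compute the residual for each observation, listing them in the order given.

x=3: ŷ = 2.8 + 13.5·3 = 43.3; r = 43.3 − 43.3 = 0
x=4: ŷ = 2.8 + 13.5·4 = 56.8; r = 52.8 − 56.8 = -4
x=5: ŷ = 2.8 + 13.5·5 = 70.3; r = 75.3 − 70.3 = 5
x=6: ŷ = 2.8 + 13.5·6 = 83.8; r = 86.8 − 83.8 = 3
x=7: ŷ = 2.8 + 13.5·7 = 97.3; r = 92.3 − 97.3 = -5
x=8: ŷ = 2.8 + 13.5·8 = 110.8; r = 111.8 − 110.8 = 1

0, -4, 5, 3, -5, 1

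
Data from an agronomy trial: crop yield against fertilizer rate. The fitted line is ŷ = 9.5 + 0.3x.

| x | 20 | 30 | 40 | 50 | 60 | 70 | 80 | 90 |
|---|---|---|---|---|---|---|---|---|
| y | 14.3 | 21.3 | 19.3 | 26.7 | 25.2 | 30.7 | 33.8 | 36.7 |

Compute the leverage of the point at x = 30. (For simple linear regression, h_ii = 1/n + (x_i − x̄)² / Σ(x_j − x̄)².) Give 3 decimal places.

h = 0.274

x̄ = (20 + 30 + 40 + 50 + 60 + 70 + 80 + 90)/8 = 55
Σ(x − x̄)² = 1225 + 625 + 225 + 25 + 25 + 225 + 625 + 1225 = 4200
h = 1/8 + (-25)²/4200 = 0.125 + 0.14881 = 0.274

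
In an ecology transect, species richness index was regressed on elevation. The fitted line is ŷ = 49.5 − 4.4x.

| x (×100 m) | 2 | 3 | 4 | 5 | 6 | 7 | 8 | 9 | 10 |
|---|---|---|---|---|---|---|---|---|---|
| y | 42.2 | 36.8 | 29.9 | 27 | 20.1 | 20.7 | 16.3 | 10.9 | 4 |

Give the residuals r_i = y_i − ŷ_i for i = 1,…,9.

1.5, 0.5, -2, -0.5, -3, 2, 2, 1, -1.5

x=2: ŷ = 49.5 − 4.4·2 = 40.7; r = 42.2 − 40.7 = 1.5
x=3: ŷ = 49.5 − 4.4·3 = 36.3; r = 36.8 − 36.3 = 0.5
x=4: ŷ = 49.5 − 4.4·4 = 31.9; r = 29.9 − 31.9 = -2
x=5: ŷ = 49.5 − 4.4·5 = 27.5; r = 27 − 27.5 = -0.5
x=6: ŷ = 49.5 − 4.4·6 = 23.1; r = 20.1 − 23.1 = -3
x=7: ŷ = 49.5 − 4.4·7 = 18.7; r = 20.7 − 18.7 = 2
x=8: ŷ = 49.5 − 4.4·8 = 14.3; r = 16.3 − 14.3 = 2
x=9: ŷ = 49.5 − 4.4·9 = 9.9; r = 10.9 − 9.9 = 1
x=10: ŷ = 49.5 − 4.4·10 = 5.5; r = 4 − 5.5 = -1.5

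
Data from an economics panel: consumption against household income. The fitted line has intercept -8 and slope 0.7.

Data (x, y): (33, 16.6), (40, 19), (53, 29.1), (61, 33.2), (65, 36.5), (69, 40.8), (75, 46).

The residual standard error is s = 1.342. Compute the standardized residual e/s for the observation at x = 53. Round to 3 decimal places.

ŷ = -8 + 0.7·53 = 29.1
e = 29.1 − 29.1 = 0
e/s = 0 / 1.342 = 0.000

0.000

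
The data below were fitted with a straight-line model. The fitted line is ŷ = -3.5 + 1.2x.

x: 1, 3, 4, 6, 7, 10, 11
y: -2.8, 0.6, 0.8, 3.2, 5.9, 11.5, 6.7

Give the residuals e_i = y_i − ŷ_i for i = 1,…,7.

-0.5, 0.5, -0.5, -0.5, 1, 3, -3

x=1: ŷ = -3.5 + 1.2·1 = -2.3; e = -2.8 − (-2.3) = -0.5
x=3: ŷ = -3.5 + 1.2·3 = 0.1; e = 0.6 − 0.1 = 0.5
x=4: ŷ = -3.5 + 1.2·4 = 1.3; e = 0.8 − 1.3 = -0.5
x=6: ŷ = -3.5 + 1.2·6 = 3.7; e = 3.2 − 3.7 = -0.5
x=7: ŷ = -3.5 + 1.2·7 = 4.9; e = 5.9 − 4.9 = 1
x=10: ŷ = -3.5 + 1.2·10 = 8.5; e = 11.5 − 8.5 = 3
x=11: ŷ = -3.5 + 1.2·11 = 9.7; e = 6.7 − 9.7 = -3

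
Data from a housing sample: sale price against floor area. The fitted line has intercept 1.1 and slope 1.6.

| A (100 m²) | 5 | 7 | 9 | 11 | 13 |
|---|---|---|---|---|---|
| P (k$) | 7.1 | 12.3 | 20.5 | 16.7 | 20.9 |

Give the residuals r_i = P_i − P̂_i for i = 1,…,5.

-2, 0, 5, -2, -1

A=5: P̂ = 1.1 + 1.6·5 = 9.1; r = 7.1 − 9.1 = -2
A=7: P̂ = 1.1 + 1.6·7 = 12.3; r = 12.3 − 12.3 = 0
A=9: P̂ = 1.1 + 1.6·9 = 15.5; r = 20.5 − 15.5 = 5
A=11: P̂ = 1.1 + 1.6·11 = 18.7; r = 16.7 − 18.7 = -2
A=13: P̂ = 1.1 + 1.6·13 = 21.9; r = 20.9 − 21.9 = -1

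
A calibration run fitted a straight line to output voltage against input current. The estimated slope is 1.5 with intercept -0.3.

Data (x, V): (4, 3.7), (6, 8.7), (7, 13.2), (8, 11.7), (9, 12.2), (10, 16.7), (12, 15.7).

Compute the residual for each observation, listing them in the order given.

x=4: ŷ = -0.3 + 1.5·4 = 5.7; e = 3.7 − 5.7 = -2
x=6: ŷ = -0.3 + 1.5·6 = 8.7; e = 8.7 − 8.7 = 0
x=7: ŷ = -0.3 + 1.5·7 = 10.2; e = 13.2 − 10.2 = 3
x=8: ŷ = -0.3 + 1.5·8 = 11.7; e = 11.7 − 11.7 = 0
x=9: ŷ = -0.3 + 1.5·9 = 13.2; e = 12.2 − 13.2 = -1
x=10: ŷ = -0.3 + 1.5·10 = 14.7; e = 16.7 − 14.7 = 2
x=12: ŷ = -0.3 + 1.5·12 = 17.7; e = 15.7 − 17.7 = -2

-2, 0, 3, 0, -1, 2, -2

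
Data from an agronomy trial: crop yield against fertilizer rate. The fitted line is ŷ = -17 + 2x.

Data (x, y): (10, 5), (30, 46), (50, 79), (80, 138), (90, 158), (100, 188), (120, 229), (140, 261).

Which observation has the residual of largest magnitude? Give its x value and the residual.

x=10: ŷ = -17 + 2·10 = 3; r = 5 − 3 = 2
x=30: ŷ = -17 + 2·30 = 43; r = 46 − 43 = 3
x=50: ŷ = -17 + 2·50 = 83; r = 79 − 83 = -4
x=80: ŷ = -17 + 2·80 = 143; r = 138 − 143 = -5
x=90: ŷ = -17 + 2·90 = 163; r = 158 − 163 = -5
x=100: ŷ = -17 + 2·100 = 183; r = 188 − 183 = 5
x=120: ŷ = -17 + 2·120 = 223; r = 229 − 223 = 6
x=140: ŷ = -17 + 2·140 = 263; r = 261 − 263 = -2
Largest |r| is 6 at x = 120, residual 6.

x = 120, r = 6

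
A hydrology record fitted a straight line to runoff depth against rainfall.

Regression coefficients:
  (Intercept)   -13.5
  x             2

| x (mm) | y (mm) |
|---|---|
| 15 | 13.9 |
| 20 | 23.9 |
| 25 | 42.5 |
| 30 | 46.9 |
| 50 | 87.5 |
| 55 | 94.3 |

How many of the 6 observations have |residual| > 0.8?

5

x=15: ŷ = -13.5 + 2·15 = 16.5; e = 13.9 − 16.5 = -2.6
x=20: ŷ = -13.5 + 2·20 = 26.5; e = 23.9 − 26.5 = -2.6
x=25: ŷ = -13.5 + 2·25 = 36.5; e = 42.5 − 36.5 = 6
x=30: ŷ = -13.5 + 2·30 = 46.5; e = 46.9 − 46.5 = 0.4
x=50: ŷ = -13.5 + 2·50 = 86.5; e = 87.5 − 86.5 = 1
x=55: ŷ = -13.5 + 2·55 = 96.5; e = 94.3 − 96.5 = -2.2
|e| > 0.8: x=15 (|e|=2.6), x=20 (|e|=2.6), x=25 (|e|=6), x=50 (|e|=1), x=55 (|e|=2.2) → 5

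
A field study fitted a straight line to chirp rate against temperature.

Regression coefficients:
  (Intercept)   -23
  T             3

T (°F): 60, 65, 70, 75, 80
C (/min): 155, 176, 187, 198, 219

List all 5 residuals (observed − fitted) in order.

T=60: ŷ = -23 + 3·60 = 157; e = 155 − 157 = -2
T=65: ŷ = -23 + 3·65 = 172; e = 176 − 172 = 4
T=70: ŷ = -23 + 3·70 = 187; e = 187 − 187 = 0
T=75: ŷ = -23 + 3·75 = 202; e = 198 − 202 = -4
T=80: ŷ = -23 + 3·80 = 217; e = 219 − 217 = 2

-2, 4, 0, -4, 2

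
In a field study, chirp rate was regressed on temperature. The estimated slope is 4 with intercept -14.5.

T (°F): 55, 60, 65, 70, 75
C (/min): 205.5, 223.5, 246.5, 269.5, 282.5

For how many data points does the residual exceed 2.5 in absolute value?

2

T=55: Ĉ = -14.5 + 4·55 = 205.5; e = 205.5 − 205.5 = 0
T=60: Ĉ = -14.5 + 4·60 = 225.5; e = 223.5 − 225.5 = -2
T=65: Ĉ = -14.5 + 4·65 = 245.5; e = 246.5 − 245.5 = 1
T=70: Ĉ = -14.5 + 4·70 = 265.5; e = 269.5 − 265.5 = 4
T=75: Ĉ = -14.5 + 4·75 = 285.5; e = 282.5 − 285.5 = -3
|e| > 2.5: T=70 (|e|=4), T=75 (|e|=3) → 2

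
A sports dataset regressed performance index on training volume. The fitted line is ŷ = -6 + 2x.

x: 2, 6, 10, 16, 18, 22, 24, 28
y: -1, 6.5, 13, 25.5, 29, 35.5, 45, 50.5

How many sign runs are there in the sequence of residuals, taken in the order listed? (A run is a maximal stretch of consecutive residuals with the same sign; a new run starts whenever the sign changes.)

3 runs

x=2: ŷ = -6 + 2·2 = -2; e = -1 − (-2) = 1
x=6: ŷ = -6 + 2·6 = 6; e = 6.5 − 6 = 0.5
x=10: ŷ = -6 + 2·10 = 14; e = 13 − 14 = -1
x=16: ŷ = -6 + 2·16 = 26; e = 25.5 − 26 = -0.5
x=18: ŷ = -6 + 2·18 = 30; e = 29 − 30 = -1
x=22: ŷ = -6 + 2·22 = 38; e = 35.5 − 38 = -2.5
x=24: ŷ = -6 + 2·24 = 42; e = 45 − 42 = 3
x=28: ŷ = -6 + 2·28 = 50; e = 50.5 − 50 = 0.5
Signs: + + − − − − + +
Runs: +×2, −×4, +×2 → 3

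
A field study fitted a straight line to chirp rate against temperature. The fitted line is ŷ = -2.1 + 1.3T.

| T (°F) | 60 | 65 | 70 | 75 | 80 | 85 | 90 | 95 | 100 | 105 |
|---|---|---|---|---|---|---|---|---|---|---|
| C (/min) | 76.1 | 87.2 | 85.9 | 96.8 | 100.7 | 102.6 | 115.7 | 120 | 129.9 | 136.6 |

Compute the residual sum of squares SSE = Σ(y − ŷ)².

T=60: ŷ = -2.1 + 1.3·60 = 75.9; e = 76.1 − 75.9 = 0.2
T=65: ŷ = -2.1 + 1.3·65 = 82.4; e = 87.2 − 82.4 = 4.8
T=70: ŷ = -2.1 + 1.3·70 = 88.9; e = 85.9 − 88.9 = -3
T=75: ŷ = -2.1 + 1.3·75 = 95.4; e = 96.8 − 95.4 = 1.4
T=80: ŷ = -2.1 + 1.3·80 = 101.9; e = 100.7 − 101.9 = -1.2
T=85: ŷ = -2.1 + 1.3·85 = 108.4; e = 102.6 − 108.4 = -5.8
T=90: ŷ = -2.1 + 1.3·90 = 114.9; e = 115.7 − 114.9 = 0.8
T=95: ŷ = -2.1 + 1.3·95 = 121.4; e = 120 − 121.4 = -1.4
T=100: ŷ = -2.1 + 1.3·100 = 127.9; e = 129.9 − 127.9 = 2
T=105: ŷ = -2.1 + 1.3·105 = 134.4; e = 136.6 − 134.4 = 2.2
SSE = 0.04 + 23.04 + 9 + 1.96 + 1.44 + 33.64 + 0.64 + 1.96 + 4 + 4.84 = 80.56

SSE = 80.56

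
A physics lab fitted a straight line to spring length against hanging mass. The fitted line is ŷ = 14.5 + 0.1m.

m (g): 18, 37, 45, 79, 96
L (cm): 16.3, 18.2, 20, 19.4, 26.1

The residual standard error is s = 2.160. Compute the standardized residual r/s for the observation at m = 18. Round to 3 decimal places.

0.000

ŷ = 14.5 + 0.1·18 = 16.3
r = 16.3 − 16.3 = 0
r/s = 0 / 2.160 = 0.000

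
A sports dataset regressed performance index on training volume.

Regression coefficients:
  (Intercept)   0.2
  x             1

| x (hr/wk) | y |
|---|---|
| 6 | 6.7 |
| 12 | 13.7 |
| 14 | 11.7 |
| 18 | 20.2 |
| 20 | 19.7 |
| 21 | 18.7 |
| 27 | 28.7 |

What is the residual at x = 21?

r = -2.5

ŷ = 0.2 + 21 = 21.2
r = 18.7 − 21.2 = -2.5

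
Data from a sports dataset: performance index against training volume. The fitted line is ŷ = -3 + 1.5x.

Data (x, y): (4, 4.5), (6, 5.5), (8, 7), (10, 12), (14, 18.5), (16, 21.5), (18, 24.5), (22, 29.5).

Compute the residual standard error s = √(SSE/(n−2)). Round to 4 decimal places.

x=4: ŷ = -3 + 1.5·4 = 3; e = 4.5 − 3 = 1.5
x=6: ŷ = -3 + 1.5·6 = 6; e = 5.5 − 6 = -0.5
x=8: ŷ = -3 + 1.5·8 = 9; e = 7 − 9 = -2
x=10: ŷ = -3 + 1.5·10 = 12; e = 12 − 12 = 0
x=14: ŷ = -3 + 1.5·14 = 18; e = 18.5 − 18 = 0.5
x=16: ŷ = -3 + 1.5·16 = 21; e = 21.5 − 21 = 0.5
x=18: ŷ = -3 + 1.5·18 = 24; e = 24.5 − 24 = 0.5
x=22: ŷ = -3 + 1.5·22 = 30; e = 29.5 − 30 = -0.5
SSE = 2.25 + 0.25 + 4 + 0 + 0.25 + 0.25 + 0.25 + 0.25 = 7.5
s = √(7.5/6) = √1.25 ≈ 1.1180

s = 1.1180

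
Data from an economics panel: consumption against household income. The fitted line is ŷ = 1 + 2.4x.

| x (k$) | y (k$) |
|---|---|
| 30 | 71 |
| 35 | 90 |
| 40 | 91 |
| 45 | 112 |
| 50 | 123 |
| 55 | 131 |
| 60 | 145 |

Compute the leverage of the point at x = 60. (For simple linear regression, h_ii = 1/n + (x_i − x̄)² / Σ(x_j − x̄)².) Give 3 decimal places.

x̄ = (30 + 35 + 40 + 45 + 50 + 55 + 60)/7 = 45
Σ(x − x̄)² = 225 + 100 + 25 + 0 + 25 + 100 + 225 = 700
h = 1/7 + (15)²/700 = 0.142857 + 0.321429 = 0.464

h = 0.464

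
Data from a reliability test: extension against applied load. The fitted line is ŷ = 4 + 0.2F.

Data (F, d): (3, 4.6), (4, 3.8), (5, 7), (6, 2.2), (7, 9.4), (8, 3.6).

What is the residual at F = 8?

ŷ = 4 + 0.2·8 = 5.6
e = 3.6 − 5.6 = -2

e = -2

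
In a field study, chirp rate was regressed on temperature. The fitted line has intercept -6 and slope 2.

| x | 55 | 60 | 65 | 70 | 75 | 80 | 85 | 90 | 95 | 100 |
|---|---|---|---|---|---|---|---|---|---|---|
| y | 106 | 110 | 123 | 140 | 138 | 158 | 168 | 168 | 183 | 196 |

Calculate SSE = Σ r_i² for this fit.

x=55: ŷ = -6 + 2·55 = 104; r = 106 − 104 = 2
x=60: ŷ = -6 + 2·60 = 114; r = 110 − 114 = -4
x=65: ŷ = -6 + 2·65 = 124; r = 123 − 124 = -1
x=70: ŷ = -6 + 2·70 = 134; r = 140 − 134 = 6
x=75: ŷ = -6 + 2·75 = 144; r = 138 − 144 = -6
x=80: ŷ = -6 + 2·80 = 154; r = 158 − 154 = 4
x=85: ŷ = -6 + 2·85 = 164; r = 168 − 164 = 4
x=90: ŷ = -6 + 2·90 = 174; r = 168 − 174 = -6
x=95: ŷ = -6 + 2·95 = 184; r = 183 − 184 = -1
x=100: ŷ = -6 + 2·100 = 194; r = 196 − 194 = 2
SSE = 4 + 16 + 1 + 36 + 36 + 16 + 16 + 36 + 1 + 4 = 166

SSE = 166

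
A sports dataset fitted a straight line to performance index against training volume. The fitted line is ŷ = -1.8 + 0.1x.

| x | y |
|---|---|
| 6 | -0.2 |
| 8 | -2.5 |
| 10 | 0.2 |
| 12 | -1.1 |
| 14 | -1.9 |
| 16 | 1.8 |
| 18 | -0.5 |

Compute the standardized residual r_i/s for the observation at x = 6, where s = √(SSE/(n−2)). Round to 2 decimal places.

0.67

x=6: ŷ = -1.8 + 0.1·6 = -1.2; r = -0.2 − (-1.2) = 1
x=8: ŷ = -1.8 + 0.1·8 = -1; r = -2.5 − (-1) = -1.5
x=10: ŷ = -1.8 + 0.1·10 = -0.8; r = 0.2 − (-0.8) = 1
x=12: ŷ = -1.8 + 0.1·12 = -0.6; r = -1.1 − (-0.6) = -0.5
x=14: ŷ = -1.8 + 0.1·14 = -0.4; r = -1.9 − (-0.4) = -1.5
x=16: ŷ = -1.8 + 0.1·16 = -0.2; r = 1.8 − (-0.2) = 2
x=18: ŷ = -1.8 + 0.1·18 = 0; r = -0.5 − 0 = -0.5
SSE = 1 + 2.25 + 1 + 0.25 + 2.25 + 4 + 0.25 = 11
s = √(11/5) = 1.48324
r/s = 1 / 1.48324 = 0.67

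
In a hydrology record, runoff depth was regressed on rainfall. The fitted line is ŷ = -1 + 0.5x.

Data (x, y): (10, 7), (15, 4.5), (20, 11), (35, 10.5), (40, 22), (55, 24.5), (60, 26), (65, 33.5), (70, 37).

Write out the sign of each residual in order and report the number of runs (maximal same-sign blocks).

7 runs

x=10: ŷ = -1 + 0.5·10 = 4; e = 7 − 4 = 3
x=15: ŷ = -1 + 0.5·15 = 6.5; e = 4.5 − 6.5 = -2
x=20: ŷ = -1 + 0.5·20 = 9; e = 11 − 9 = 2
x=35: ŷ = -1 + 0.5·35 = 16.5; e = 10.5 − 16.5 = -6
x=40: ŷ = -1 + 0.5·40 = 19; e = 22 − 19 = 3
x=55: ŷ = -1 + 0.5·55 = 26.5; e = 24.5 − 26.5 = -2
x=60: ŷ = -1 + 0.5·60 = 29; e = 26 − 29 = -3
x=65: ŷ = -1 + 0.5·65 = 31.5; e = 33.5 − 31.5 = 2
x=70: ŷ = -1 + 0.5·70 = 34; e = 37 − 34 = 3
Signs: + − + − + − − + +
Runs: +×1, −×1, +×1, −×1, +×1, −×2, +×2 → 7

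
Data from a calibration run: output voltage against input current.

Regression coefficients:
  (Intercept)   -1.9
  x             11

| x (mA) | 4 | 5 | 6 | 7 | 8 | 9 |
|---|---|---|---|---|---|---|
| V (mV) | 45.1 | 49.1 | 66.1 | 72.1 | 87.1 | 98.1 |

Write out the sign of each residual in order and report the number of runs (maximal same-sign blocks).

x=4: ŷ = -1.9 + 11·4 = 42.1; e = 45.1 − 42.1 = 3
x=5: ŷ = -1.9 + 11·5 = 53.1; e = 49.1 − 53.1 = -4
x=6: ŷ = -1.9 + 11·6 = 64.1; e = 66.1 − 64.1 = 2
x=7: ŷ = -1.9 + 11·7 = 75.1; e = 72.1 − 75.1 = -3
x=8: ŷ = -1.9 + 11·8 = 86.1; e = 87.1 − 86.1 = 1
x=9: ŷ = -1.9 + 11·9 = 97.1; e = 98.1 − 97.1 = 1
Signs: + − + − + +
Runs: +×1, −×1, +×1, −×1, +×2 → 5

5 runs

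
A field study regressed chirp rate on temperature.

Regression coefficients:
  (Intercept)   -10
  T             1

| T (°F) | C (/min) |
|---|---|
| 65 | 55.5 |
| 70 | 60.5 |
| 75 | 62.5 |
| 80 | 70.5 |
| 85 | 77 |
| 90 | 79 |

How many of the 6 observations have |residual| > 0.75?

T=65: ŷ = -10 + 65 = 55; e = 55.5 − 55 = 0.5
T=70: ŷ = -10 + 70 = 60; e = 60.5 − 60 = 0.5
T=75: ŷ = -10 + 75 = 65; e = 62.5 − 65 = -2.5
T=80: ŷ = -10 + 80 = 70; e = 70.5 − 70 = 0.5
T=85: ŷ = -10 + 85 = 75; e = 77 − 75 = 2
T=90: ŷ = -10 + 90 = 80; e = 79 − 80 = -1
|e| > 0.75: T=75 (|e|=2.5), T=85 (|e|=2), T=90 (|e|=1) → 3

3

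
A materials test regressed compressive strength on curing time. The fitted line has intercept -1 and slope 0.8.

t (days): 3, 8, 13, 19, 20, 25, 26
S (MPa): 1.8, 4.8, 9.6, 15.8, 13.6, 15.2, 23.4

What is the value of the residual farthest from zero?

t=3: Ŝ = -1 + 0.8·3 = 1.4; r = 1.8 − 1.4 = 0.4
t=8: Ŝ = -1 + 0.8·8 = 5.4; r = 4.8 − 5.4 = -0.6
t=13: Ŝ = -1 + 0.8·13 = 9.4; r = 9.6 − 9.4 = 0.2
t=19: Ŝ = -1 + 0.8·19 = 14.2; r = 15.8 − 14.2 = 1.6
t=20: Ŝ = -1 + 0.8·20 = 15; r = 13.6 − 15 = -1.4
t=25: Ŝ = -1 + 0.8·25 = 19; r = 15.2 − 19 = -3.8
t=26: Ŝ = -1 + 0.8·26 = 19.8; r = 23.4 − 19.8 = 3.6
Largest |r| is 3.8 at t = 25, residual -3.8.

r = -3.8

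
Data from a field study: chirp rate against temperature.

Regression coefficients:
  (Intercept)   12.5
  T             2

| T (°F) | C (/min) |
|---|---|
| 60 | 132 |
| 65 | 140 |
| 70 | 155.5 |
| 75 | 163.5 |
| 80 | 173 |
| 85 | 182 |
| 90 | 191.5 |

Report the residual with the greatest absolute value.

T=60: ŷ = 12.5 + 2·60 = 132.5; r = 132 − 132.5 = -0.5
T=65: ŷ = 12.5 + 2·65 = 142.5; r = 140 − 142.5 = -2.5
T=70: ŷ = 12.5 + 2·70 = 152.5; r = 155.5 − 152.5 = 3
T=75: ŷ = 12.5 + 2·75 = 162.5; r = 163.5 − 162.5 = 1
T=80: ŷ = 12.5 + 2·80 = 172.5; r = 173 − 172.5 = 0.5
T=85: ŷ = 12.5 + 2·85 = 182.5; r = 182 − 182.5 = -0.5
T=90: ŷ = 12.5 + 2·90 = 192.5; r = 191.5 − 192.5 = -1
Largest |r| is 3 at T = 70, residual 3.

r = 3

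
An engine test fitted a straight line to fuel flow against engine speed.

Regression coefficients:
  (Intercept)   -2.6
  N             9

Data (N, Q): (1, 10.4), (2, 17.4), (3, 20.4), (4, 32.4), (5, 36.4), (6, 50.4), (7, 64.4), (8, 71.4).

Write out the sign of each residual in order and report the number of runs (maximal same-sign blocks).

3 runs

N=1: ŷ = -2.6 + 9·1 = 6.4; e = 10.4 − 6.4 = 4
N=2: ŷ = -2.6 + 9·2 = 15.4; e = 17.4 − 15.4 = 2
N=3: ŷ = -2.6 + 9·3 = 24.4; e = 20.4 − 24.4 = -4
N=4: ŷ = -2.6 + 9·4 = 33.4; e = 32.4 − 33.4 = -1
N=5: ŷ = -2.6 + 9·5 = 42.4; e = 36.4 − 42.4 = -6
N=6: ŷ = -2.6 + 9·6 = 51.4; e = 50.4 − 51.4 = -1
N=7: ŷ = -2.6 + 9·7 = 60.4; e = 64.4 − 60.4 = 4
N=8: ŷ = -2.6 + 9·8 = 69.4; e = 71.4 − 69.4 = 2
Signs: + + − − − − + +
Runs: +×2, −×4, +×2 → 3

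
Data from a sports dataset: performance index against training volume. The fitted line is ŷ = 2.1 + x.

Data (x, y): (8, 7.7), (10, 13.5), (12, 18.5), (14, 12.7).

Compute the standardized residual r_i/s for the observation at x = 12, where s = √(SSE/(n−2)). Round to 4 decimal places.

x=8: ŷ = 2.1 + 8 = 10.1; r = 7.7 − 10.1 = -2.4
x=10: ŷ = 2.1 + 10 = 12.1; r = 13.5 − 12.1 = 1.4
x=12: ŷ = 2.1 + 12 = 14.1; r = 18.5 − 14.1 = 4.4
x=14: ŷ = 2.1 + 14 = 16.1; r = 12.7 − 16.1 = -3.4
SSE = 5.76 + 1.96 + 19.36 + 11.56 = 38.64
s = √(38.64/2) = 4.39545
r/s = 4.4 / 4.39545 = 1.0010

1.0010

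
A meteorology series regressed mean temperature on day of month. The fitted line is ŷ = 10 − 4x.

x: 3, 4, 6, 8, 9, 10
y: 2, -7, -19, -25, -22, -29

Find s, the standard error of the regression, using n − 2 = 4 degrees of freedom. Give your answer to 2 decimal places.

x=3: ŷ = 10 − 4·3 = -2; e = 2 − (-2) = 4
x=4: ŷ = 10 − 4·4 = -6; e = -7 − (-6) = -1
x=6: ŷ = 10 − 4·6 = -14; e = -19 − (-14) = -5
x=8: ŷ = 10 − 4·8 = -22; e = -25 − (-22) = -3
x=9: ŷ = 10 − 4·9 = -26; e = -22 − (-26) = 4
x=10: ŷ = 10 − 4·10 = -30; e = -29 − (-30) = 1
SSE = 16 + 1 + 25 + 9 + 16 + 1 = 68
s = √(68/4) = √17 ≈ 4.12

s = 4.12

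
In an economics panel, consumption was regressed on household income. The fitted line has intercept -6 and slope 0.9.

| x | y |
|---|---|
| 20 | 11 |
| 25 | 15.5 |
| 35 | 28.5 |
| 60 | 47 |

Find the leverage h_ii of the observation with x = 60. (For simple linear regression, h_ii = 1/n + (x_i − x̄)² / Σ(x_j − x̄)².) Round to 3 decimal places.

x̄ = (20 + 25 + 35 + 60)/4 = 35
Σ(x − x̄)² = 225 + 100 + 0 + 625 = 950
h = 1/4 + (25)²/950 = 0.25 + 0.657895 = 0.908

h = 0.908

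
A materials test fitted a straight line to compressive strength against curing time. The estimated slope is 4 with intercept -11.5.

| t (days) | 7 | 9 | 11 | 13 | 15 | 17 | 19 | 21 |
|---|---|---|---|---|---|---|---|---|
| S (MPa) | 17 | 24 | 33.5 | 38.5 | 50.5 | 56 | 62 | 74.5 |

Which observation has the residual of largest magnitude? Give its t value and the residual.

t = 19, r = -2.5

t=7: Ŝ = -11.5 + 4·7 = 16.5; r = 17 − 16.5 = 0.5
t=9: Ŝ = -11.5 + 4·9 = 24.5; r = 24 − 24.5 = -0.5
t=11: Ŝ = -11.5 + 4·11 = 32.5; r = 33.5 − 32.5 = 1
t=13: Ŝ = -11.5 + 4·13 = 40.5; r = 38.5 − 40.5 = -2
t=15: Ŝ = -11.5 + 4·15 = 48.5; r = 50.5 − 48.5 = 2
t=17: Ŝ = -11.5 + 4·17 = 56.5; r = 56 − 56.5 = -0.5
t=19: Ŝ = -11.5 + 4·19 = 64.5; r = 62 − 64.5 = -2.5
t=21: Ŝ = -11.5 + 4·21 = 72.5; r = 74.5 − 72.5 = 2
Largest |r| is 2.5 at t = 19, residual -2.5.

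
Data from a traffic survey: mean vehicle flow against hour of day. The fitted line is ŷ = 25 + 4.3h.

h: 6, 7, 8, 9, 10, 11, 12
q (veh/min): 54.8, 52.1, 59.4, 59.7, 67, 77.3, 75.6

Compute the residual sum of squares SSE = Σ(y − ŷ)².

h=6: ŷ = 25 + 4.3·6 = 50.8; r = 54.8 − 50.8 = 4
h=7: ŷ = 25 + 4.3·7 = 55.1; r = 52.1 − 55.1 = -3
h=8: ŷ = 25 + 4.3·8 = 59.4; r = 59.4 − 59.4 = 0
h=9: ŷ = 25 + 4.3·9 = 63.7; r = 59.7 − 63.7 = -4
h=10: ŷ = 25 + 4.3·10 = 68; r = 67 − 68 = -1
h=11: ŷ = 25 + 4.3·11 = 72.3; r = 77.3 − 72.3 = 5
h=12: ŷ = 25 + 4.3·12 = 76.6; r = 75.6 − 76.6 = -1
SSE = 16 + 9 + 0 + 16 + 1 + 25 + 1 = 68

SSE = 68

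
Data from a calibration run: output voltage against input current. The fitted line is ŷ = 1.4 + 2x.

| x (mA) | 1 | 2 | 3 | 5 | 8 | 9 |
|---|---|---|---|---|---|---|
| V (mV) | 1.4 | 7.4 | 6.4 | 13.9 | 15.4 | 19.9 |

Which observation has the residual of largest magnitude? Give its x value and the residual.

x=1: ŷ = 1.4 + 2·1 = 3.4; e = 1.4 − 3.4 = -2
x=2: ŷ = 1.4 + 2·2 = 5.4; e = 7.4 − 5.4 = 2
x=3: ŷ = 1.4 + 2·3 = 7.4; e = 6.4 − 7.4 = -1
x=5: ŷ = 1.4 + 2·5 = 11.4; e = 13.9 − 11.4 = 2.5
x=8: ŷ = 1.4 + 2·8 = 17.4; e = 15.4 − 17.4 = -2
x=9: ŷ = 1.4 + 2·9 = 19.4; e = 19.9 − 19.4 = 0.5
Largest |e| is 2.5 at x = 5, residual 2.5.

x = 5, e = 2.5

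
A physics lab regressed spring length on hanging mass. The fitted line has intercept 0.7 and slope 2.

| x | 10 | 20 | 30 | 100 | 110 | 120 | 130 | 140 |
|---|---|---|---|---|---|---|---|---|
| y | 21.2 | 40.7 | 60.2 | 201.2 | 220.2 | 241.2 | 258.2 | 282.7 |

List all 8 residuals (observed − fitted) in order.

x=10: ŷ = 0.7 + 2·10 = 20.7; r = 21.2 − 20.7 = 0.5
x=20: ŷ = 0.7 + 2·20 = 40.7; r = 40.7 − 40.7 = 0
x=30: ŷ = 0.7 + 2·30 = 60.7; r = 60.2 − 60.7 = -0.5
x=100: ŷ = 0.7 + 2·100 = 200.7; r = 201.2 − 200.7 = 0.5
x=110: ŷ = 0.7 + 2·110 = 220.7; r = 220.2 − 220.7 = -0.5
x=120: ŷ = 0.7 + 2·120 = 240.7; r = 241.2 − 240.7 = 0.5
x=130: ŷ = 0.7 + 2·130 = 260.7; r = 258.2 − 260.7 = -2.5
x=140: ŷ = 0.7 + 2·140 = 280.7; r = 282.7 − 280.7 = 2

0.5, 0, -0.5, 0.5, -0.5, 0.5, -2.5, 2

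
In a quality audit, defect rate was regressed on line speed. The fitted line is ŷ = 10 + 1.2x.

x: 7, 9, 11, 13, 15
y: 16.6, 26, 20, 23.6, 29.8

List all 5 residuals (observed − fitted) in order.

x=7: ŷ = 10 + 1.2·7 = 18.4; r = 16.6 − 18.4 = -1.8
x=9: ŷ = 10 + 1.2·9 = 20.8; r = 26 − 20.8 = 5.2
x=11: ŷ = 10 + 1.2·11 = 23.2; r = 20 − 23.2 = -3.2
x=13: ŷ = 10 + 1.2·13 = 25.6; r = 23.6 − 25.6 = -2
x=15: ŷ = 10 + 1.2·15 = 28; r = 29.8 − 28 = 1.8

-1.8, 5.2, -3.2, -2, 1.8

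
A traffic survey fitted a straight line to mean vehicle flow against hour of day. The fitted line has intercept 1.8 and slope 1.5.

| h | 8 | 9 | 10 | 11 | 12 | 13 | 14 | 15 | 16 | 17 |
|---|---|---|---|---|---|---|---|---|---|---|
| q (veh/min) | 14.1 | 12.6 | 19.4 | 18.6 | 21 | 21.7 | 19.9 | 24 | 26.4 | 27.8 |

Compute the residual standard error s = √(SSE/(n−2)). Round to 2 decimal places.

h=8: q̂ = 1.8 + 1.5·8 = 13.8; e = 14.1 − 13.8 = 0.3
h=9: q̂ = 1.8 + 1.5·9 = 15.3; e = 12.6 − 15.3 = -2.7
h=10: q̂ = 1.8 + 1.5·10 = 16.8; e = 19.4 − 16.8 = 2.6
h=11: q̂ = 1.8 + 1.5·11 = 18.3; e = 18.6 − 18.3 = 0.3
h=12: q̂ = 1.8 + 1.5·12 = 19.8; e = 21 − 19.8 = 1.2
h=13: q̂ = 1.8 + 1.5·13 = 21.3; e = 21.7 − 21.3 = 0.4
h=14: q̂ = 1.8 + 1.5·14 = 22.8; e = 19.9 − 22.8 = -2.9
h=15: q̂ = 1.8 + 1.5·15 = 24.3; e = 24 − 24.3 = -0.3
h=16: q̂ = 1.8 + 1.5·16 = 25.8; e = 26.4 − 25.8 = 0.6
h=17: q̂ = 1.8 + 1.5·17 = 27.3; e = 27.8 − 27.3 = 0.5
SSE = 0.09 + 7.29 + 6.76 + 0.09 + 1.44 + 0.16 + 8.41 + 0.09 + 0.36 + 0.25 = 24.94
s = √(24.94/8) = √3.1175 ≈ 1.77

s = 1.77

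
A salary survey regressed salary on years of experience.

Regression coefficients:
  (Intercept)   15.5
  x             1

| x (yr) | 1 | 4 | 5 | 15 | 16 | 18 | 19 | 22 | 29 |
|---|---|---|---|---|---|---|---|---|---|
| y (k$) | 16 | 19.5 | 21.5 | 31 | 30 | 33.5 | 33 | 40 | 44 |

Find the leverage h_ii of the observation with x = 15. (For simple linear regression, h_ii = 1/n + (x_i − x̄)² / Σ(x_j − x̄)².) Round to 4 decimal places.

x̄ = (1 + 4 + 5 + 15 + 16 + 18 + 19 + 22 + 29)/9 = 14.3333
Σ(x − x̄)² = 177.778 + 106.778 + 87.1111 + 0.444444 + 2.77778 + 13.4444 + 21.7778 + 58.7778 + 215.111 = 684
h = 1/9 + (0.666667)²/684 = 0.111111 + 0.000649773 = 0.1118

h = 0.1118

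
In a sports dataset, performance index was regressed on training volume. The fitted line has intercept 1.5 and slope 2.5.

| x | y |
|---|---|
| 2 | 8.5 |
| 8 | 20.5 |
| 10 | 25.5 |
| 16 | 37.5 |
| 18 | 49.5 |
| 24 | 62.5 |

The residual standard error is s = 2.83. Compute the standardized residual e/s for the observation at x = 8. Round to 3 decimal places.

-0.353

ŷ = 1.5 + 2.5·8 = 21.5
e = 20.5 − 21.5 = -1
e/s = -1 / 2.83 = -0.353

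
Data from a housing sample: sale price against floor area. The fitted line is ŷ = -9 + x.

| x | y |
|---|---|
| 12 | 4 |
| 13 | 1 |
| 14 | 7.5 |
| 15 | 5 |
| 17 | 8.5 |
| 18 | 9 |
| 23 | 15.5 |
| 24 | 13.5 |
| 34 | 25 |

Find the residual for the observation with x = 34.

ŷ = -9 + 34 = 25
r = 25 − 25 = 0

r = 0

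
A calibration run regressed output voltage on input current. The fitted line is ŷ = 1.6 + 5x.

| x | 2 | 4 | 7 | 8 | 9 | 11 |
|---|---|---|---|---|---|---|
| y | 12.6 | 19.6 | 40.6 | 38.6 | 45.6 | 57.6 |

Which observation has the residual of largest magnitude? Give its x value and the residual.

x = 7, r = 4

x=2: ŷ = 1.6 + 5·2 = 11.6; r = 12.6 − 11.6 = 1
x=4: ŷ = 1.6 + 5·4 = 21.6; r = 19.6 − 21.6 = -2
x=7: ŷ = 1.6 + 5·7 = 36.6; r = 40.6 − 36.6 = 4
x=8: ŷ = 1.6 + 5·8 = 41.6; r = 38.6 − 41.6 = -3
x=9: ŷ = 1.6 + 5·9 = 46.6; r = 45.6 − 46.6 = -1
x=11: ŷ = 1.6 + 5·11 = 56.6; r = 57.6 − 56.6 = 1
Largest |r| is 4 at x = 7, residual 4.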